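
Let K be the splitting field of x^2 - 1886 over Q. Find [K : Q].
[K : Q] = 2

f(x) = x^2 - 1886 factors as (x - √1886)(x + √1886). The splitting field is K = Q(√1886). Since 1886 is squarefree and > 1, it is not a perfect square, so x^2 - 1886 is irreducible over Q and [Q(√1886) : Q] = 2. Hence [K : Q] = 2.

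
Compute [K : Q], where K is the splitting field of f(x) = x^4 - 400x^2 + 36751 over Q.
[K : Q] = 4

Solving the quadratic in x^2: x^2 = (400 ± √(400^2 - 4·36751))/2 = (400 ± √12996)/2 = (400 ± 114)/2, giving x^2 = 257 or x^2 = 143. So f(x) = (x^2 - 257)(x^2 - 143) and the roots of f are ±√257, ±√143. Hence the splitting field is K = Q(√257, √143). Since 257 and 143 are distinct squarefree integers > 1, their product 36751 is not a perfect square, so √143 ∉ Q(√257). By the tower law [K:Q] = [Q(√257,√143):Q(√257)] · [Q(√257):Q] = 2 · 2 = 4.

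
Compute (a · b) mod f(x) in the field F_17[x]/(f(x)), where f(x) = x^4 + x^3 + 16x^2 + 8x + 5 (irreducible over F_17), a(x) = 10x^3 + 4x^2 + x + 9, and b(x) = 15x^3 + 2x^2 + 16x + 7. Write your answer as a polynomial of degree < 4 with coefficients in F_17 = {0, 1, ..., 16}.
a · b ≡ 9x^3 + 3x^2 + 14x + 3 (mod f(x))

Multiply in F_17[x]: a(x)·b(x) = (10x^3 + 4x^2 + x + 9)·(15x^3 + 2x^2 + 16x + 7) = 14x^6 + 12x^5 + 13x^4 + 16x^3 + 11x^2 + 15x + 12. This has degree ≥ 4, so divide by f(x) over F_17: 14x^6 + 12x^5 + 13x^4 + 16x^3 + 11x^2 + 15x + 12 = (14x^2 + 15x + 12)·(x^4 + x^3 + 16x^2 + 8x + 5) + (9x^3 + 3x^2 + 14x + 3). Hence a·b ≡ 9x^3 + 3x^2 + 14x + 3 (mod f). (F_17[x]/(f) is a field with 17^4 = 83521 elements since f is irreducible of degree 4.)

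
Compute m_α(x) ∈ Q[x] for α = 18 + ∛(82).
m_α(x) = x^3 - 54x^2 + 972x - 5914

Set β = α - 18 = ∛(82), so β^3 = 82. Then (α - 18)^3 - 82 = 0, i.e. α is a root of g(x) = (x - 18)^3 - 82 = x^3 - 54x^2 + 972x - 5914. Since g(x) = h(x - 18) where h(x) = x^3 - 82, and h is irreducible over Q (because 82 is not a perfect cube, so h has no rational root, and a monic cubic with no rational root is irreducible), g is also irreducible (irreducibility is preserved under the substitution x → x - 18). Hence m_α(x) = x^3 - 54x^2 + 972x - 5914.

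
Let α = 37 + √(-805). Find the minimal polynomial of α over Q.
m_α(x) = x^2 - 74x + 2174

From α - 37 = √(-805), squaring gives (α - 37)^2 = -805, i.e. α^2 - 74α + 1369 = -805, so α^2 - 74α + 2174 = 0. The discriminant of x^2 - 74x + 2174 is (-74)^2 - 4·(2174) = 5476 - 8696 = -3220, and 4·(-805) is not a perfect square in Q since -805 is squarefree and ≠ 1. Hence x^2 - 74x + 2174 is irreducible over Q and is the minimal polynomial of α.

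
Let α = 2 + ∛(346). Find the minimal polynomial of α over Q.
m_α(x) = x^3 - 6x^2 + 12x - 354

Set β = α - 2 = ∛(346), so β^3 = 346. Then (α - 2)^3 - 346 = 0, i.e. α is a root of g(x) = (x - 2)^3 - 346 = x^3 - 6x^2 + 12x - 354. Since g(x) = h(x - 2) where h(x) = x^3 - 346, and h is irreducible over Q (because 346 is not a perfect cube, so h has no rational root, and a monic cubic with no rational root is irreducible), g is also irreducible (irreducibility is preserved under the substitution x → x - 2). Hence m_α(x) = x^3 - 6x^2 + 12x - 354.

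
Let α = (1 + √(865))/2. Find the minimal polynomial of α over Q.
m_α(x) = x^2 - x - 216

From 2α - 1 = √(865), squaring gives (2α - 1)^2 = 865, i.e. 4α^2 - 4α + 1 = 865, so α^2 - α + (1 - 865)/4 = 0. Since 865 ≡ 1 (mod 4), (1 - 865)/4 = -216 ∈ Z. The polynomial x^2 - x - 216 has discriminant 1 - 4·(-216) = 865, which is not a perfect square in Q (d = 865 is squarefree and ≠ 1), so x^2 - x - 216 is irreducible over Q. It is the minimal polynomial of α.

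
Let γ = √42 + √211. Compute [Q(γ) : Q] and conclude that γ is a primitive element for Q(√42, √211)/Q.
[Q(γ) : Q] = 4 (equivalently, Q(γ) = Q(√42, √211))

Obviously Q(γ) ⊆ Q(√42, √211), and [Q(√42, √211):Q] = 4 (since 42, 211 are distinct squarefree integers > 1 with 8862 not a perfect square). To show equality we compute the minimal polynomial of γ. From γ = √42 + √211: γ^2 = 42 + 2√(8862) + 211 = 253 + 2√(8862), so γ^2 - 253 = 2√(8862); squaring, (γ^2 - 253)^2 = 4·8862, i.e. γ^4 - 506γ^2 + 64009 - 35448 = 0, i.e. γ^4 - 506γ^2 + 28561 = 0. So γ is a root of x^4 - 506x^2 + 28561. This polynomial is irreducible over Q: it has no rational root (each ±√42 ± √211 is irrational), and any factorization into two quadratics over Q would force √(8862) ∈ Q (pairing opposite roots) or √42, √211 ∈ Q (other pairings), all impossible. Hence [Q(γ):Q] = 4 = [Q(√42, √211):Q], so Q(γ) = Q(√42, √211).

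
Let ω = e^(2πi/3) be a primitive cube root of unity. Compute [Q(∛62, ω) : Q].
[Q(∛62, ω) : Q] = 6

[Q(∛62):Q] = 3 (min poly x^3 - 62, irreducible since 62 is not a perfect cube). [Q(ω):Q] = 2 (min poly x^2 + x + 1). Since Q(∛62) ⊂ R and ω ∉ R, we have ω ∉ Q(∛62), so x^2 + x + 1 remains irreducible over Q(∛62) and [Q(∛62, ω) : Q(∛62)] = 2. By the tower law, [Q(∛62, ω) : Q] = 3 · 2 = 6. (In fact Q(∛62, ω) is the splitting field of x^3 - 62 over Q.)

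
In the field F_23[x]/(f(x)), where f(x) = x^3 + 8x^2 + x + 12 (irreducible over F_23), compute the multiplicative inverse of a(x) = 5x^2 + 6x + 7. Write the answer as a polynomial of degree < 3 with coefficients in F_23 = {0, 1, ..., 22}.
a(x)^(-1) ≡ 12x^2 + 15x + 1 (mod f(x))

Since f is irreducible over F_23, F_23[x]/(f) is a field and a(x) ≠ 0 has an inverse. Apply the extended Euclidean algorithm to f(x) and a(x) in F_23[x]: f(x) = (14x + 17)·a(x) + (8x + 8);  a(x) = (15x + 3)·(8x + 8) + (6). The last nonzero remainder is the constant 6 = gcd(f, a) in F_23. Back-substituting through the division chain expresses 6 = s(x)·a(x) + t(x)·f(x) with s(x) ≡ 3x^2 + 21x + 6 (mod f), so (3x^2 + 21x + 6)·a(x) ≡ 6 (mod f). Multiplying by 6^(-1) ≡ 4 in F_23 gives a(x)^(-1) ≡ 4·(3x^2 + 21x + 6) ≡ 12x^2 + 15x + 1 (mod f). Check: (5x^2 + 6x + 7)·(12x^2 + 15x + 1) = 14x^4 + 9x^3 + 18x^2 + 19x + 7 ≡ 1 (mod x^3 + 8x^2 + x + 12).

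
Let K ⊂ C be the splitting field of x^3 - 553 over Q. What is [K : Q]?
[K : Q] = 6

The roots of x^3 - 553 are ∛553, ω∛553, ω^2∛553 where ω = e^(2πi/3) is a primitive cube root of unity, so K = Q(∛553, ω). Now [Q(∛553):Q] = 3 (since 553 is not a perfect cube, x^3 - 553 is irreducible) and [Q(ω):Q] = 2. Both 2 and 3 divide [K:Q], and [K:Q] ≤ 3·2 = 6, so [K:Q] = 6. (Equivalently: Q(∛553) ⊂ R but ω ∉ R, so [K : Q(∛553)] = 2.)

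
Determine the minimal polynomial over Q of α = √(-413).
m_α(x) = x^2 + 413

α satisfies α^2 + 413 = 0, so x^2 + 413 annihilates α. Since d = -413 is squarefree and ≠ 1, it is not a perfect square in Q, so x^2 + 413 has no rational root and is therefore irreducible over Q (a degree-2 polynomial over a field is irreducible iff it has no root). Hence m_α(x) = x^2 + 413.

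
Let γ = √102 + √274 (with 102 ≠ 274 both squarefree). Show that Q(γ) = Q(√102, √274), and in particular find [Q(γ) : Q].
[Q(γ) : Q] = 4 (equivalently, Q(γ) = Q(√102, √274))

Obviously Q(γ) ⊆ Q(√102, √274), and [Q(√102, √274):Q] = 4 (since 102, 274 are distinct squarefree integers > 1 with 27948 not a perfect square). To show equality we compute the minimal polynomial of γ. From γ = √102 + √274: γ^2 = 102 + 2√(27948) + 274 = 376 + 2√(27948), so γ^2 - 376 = 2√(27948); squaring, (γ^2 - 376)^2 = 4·27948, i.e. γ^4 - 752γ^2 + 141376 - 111792 = 0, i.e. γ^4 - 752γ^2 + 29584 = 0. So γ is a root of x^4 - 752x^2 + 29584. This polynomial is irreducible over Q: it has no rational root (each ±√102 ± √274 is irrational), and any factorization into two quadratics over Q would force √(27948) ∈ Q (pairing opposite roots) or √102, √274 ∈ Q (other pairings), all impossible. Hence [Q(γ):Q] = 4 = [Q(√102, √274):Q], so Q(γ) = Q(√102, √274).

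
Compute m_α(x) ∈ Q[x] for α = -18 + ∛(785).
m_α(x) = x^3 + 54x^2 + 972x + 5047

Set β = α + 18 = ∛(785), so β^3 = 785. Then (α + 18)^3 - 785 = 0, i.e. α is a root of g(x) = (x + 18)^3 - 785 = x^3 + 54x^2 + 972x + 5047. Since g(x) = h(x + 18) where h(x) = x^3 - 785, and h is irreducible over Q (because 785 is not a perfect cube, so h has no rational root, and a monic cubic with no rational root is irreducible), g is also irreducible (irreducibility is preserved under the substitution x → x + 18). Hence m_α(x) = x^3 + 54x^2 + 972x + 5047.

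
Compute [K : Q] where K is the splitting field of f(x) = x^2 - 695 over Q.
[K : Q] = 2

f(x) = x^2 - 695 factors as (x - √695)(x + √695). The splitting field is K = Q(√695). Since 695 is squarefree and > 1, it is not a perfect square, so x^2 - 695 is irreducible over Q and [Q(√695) : Q] = 2. Hence [K : Q] = 2.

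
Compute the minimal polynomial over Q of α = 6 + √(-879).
m_α(x) = x^2 - 12x + 915

From α - 6 = √(-879), squaring gives (α - 6)^2 = -879, i.e. α^2 - 12α + 36 = -879, so α^2 - 12α + 915 = 0. The discriminant of x^2 - 12x + 915 is (-12)^2 - 4·(915) = 144 - 3660 = -3516, and 4·(-879) is not a perfect square in Q since -879 is squarefree and ≠ 1. Hence x^2 - 12x + 915 is irreducible over Q and is the minimal polynomial of α.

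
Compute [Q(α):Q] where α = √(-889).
[Q(α):Q] = 2

[Q(α):Q] equals the degree of the minimal polynomial of α. Here α^2 = -889 and x^2 + 889 is irreducible (d = -889 is squarefree, ≠ 1, hence not a square), so deg(m_α) = 2. Thus [Q(α):Q] = 2.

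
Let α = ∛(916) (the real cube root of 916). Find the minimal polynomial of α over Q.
m_α(x) = x^3 - 916

α satisfies α^3 = 916, so x^3 - 916 annihilates α. By the rational root test, a rational root p/q (in lowest terms) of x^3 - 916 would satisfy p^3 = 916 q^3, forcing q = 1 and p^3 = 916; but 916 is not a perfect cube, contradiction. A monic cubic over Q with no rational root is irreducible (any nontrivial factorization would include a linear factor). Hence x^3 - 916 is the minimal polynomial of α, and in particular [Q(α):Q] = 3.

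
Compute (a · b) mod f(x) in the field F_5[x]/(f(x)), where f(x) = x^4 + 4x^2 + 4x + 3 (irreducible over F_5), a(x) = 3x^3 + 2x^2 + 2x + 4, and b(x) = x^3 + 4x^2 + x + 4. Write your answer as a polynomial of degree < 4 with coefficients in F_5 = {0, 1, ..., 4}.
a · b ≡ 3x^3 + 2x^2 + x + 3 (mod f(x))

Multiply in F_5[x]: a(x)·b(x) = (3x^3 + 2x^2 + 2x + 4)·(x^3 + 4x^2 + x + 4) = 3x^6 + 4x^5 + 3x^4 + x^3 + x^2 + 2x + 1. This has degree ≥ 4, so divide by f(x) over F_5: 3x^6 + 4x^5 + 3x^4 + x^3 + x^2 + 2x + 1 = (3x^2 + 4x + 1)·(x^4 + 4x^2 + 4x + 3) + (3x^3 + 2x^2 + x + 3). Hence a·b ≡ 3x^3 + 2x^2 + x + 3 (mod f). (F_5[x]/(f) is a field with 5^4 = 625 elements since f is irreducible of degree 4.)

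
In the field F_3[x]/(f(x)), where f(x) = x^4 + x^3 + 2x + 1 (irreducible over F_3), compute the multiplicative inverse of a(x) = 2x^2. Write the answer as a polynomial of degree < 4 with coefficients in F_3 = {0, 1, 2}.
a(x)^(-1) ≡ x^3 + 2x^2 + x + 2 (mod f(x))

Since f is irreducible over F_3, F_3[x]/(f) is a field and a(x) ≠ 0 has an inverse. Apply the extended Euclidean algorithm to f(x) and a(x) in F_3[x]: f(x) = (2x^2 + 2x)·a(x) + (2x + 1);  a(x) = (x + 1)·(2x + 1) + (2). The last nonzero remainder is the constant 2 = gcd(f, a) in F_3. Back-substituting through the division chain expresses 2 = s(x)·a(x) + t(x)·f(x) with s(x) ≡ 2x^3 + x^2 + 2x + 1 (mod f), so (2x^3 + x^2 + 2x + 1)·a(x) ≡ 2 (mod f). Multiplying by 2^(-1) ≡ 2 in F_3 gives a(x)^(-1) ≡ 2·(2x^3 + x^2 + 2x + 1) ≡ x^3 + 2x^2 + x + 2 (mod f). Check: (2x^2)·(x^3 + 2x^2 + x + 2) = 2x^5 + x^4 + 2x^3 + x^2 ≡ 1 (mod x^4 + x^3 + 2x + 1).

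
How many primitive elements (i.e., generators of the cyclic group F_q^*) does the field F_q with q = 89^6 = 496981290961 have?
There are φ(496981290960) = 102979123200 primitive elements

F_q^* is cyclic of order q - 1 = 496981290960. A cyclic group of order m has exactly φ(m) generators. Here m = 496981290960 = 2^4 · 3^3 · 5 · 7 · 11 · 373 · 8011, so the number of primitive elements is φ(496981290960) = 102979123200.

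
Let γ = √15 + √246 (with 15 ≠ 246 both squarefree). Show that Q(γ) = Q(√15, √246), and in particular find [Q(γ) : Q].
[Q(γ) : Q] = 4 (equivalently, Q(γ) = Q(√15, √246))

Obviously Q(γ) ⊆ Q(√15, √246), and [Q(√15, √246):Q] = 4 (since 15, 246 are distinct squarefree integers > 1 with 3690 not a perfect square). To show equality we compute the minimal polynomial of γ. From γ = √15 + √246: γ^2 = 15 + 2√(3690) + 246 = 261 + 2√(3690), so γ^2 - 261 = 2√(3690); squaring, (γ^2 - 261)^2 = 4·3690, i.e. γ^4 - 522γ^2 + 68121 - 14760 = 0, i.e. γ^4 - 522γ^2 + 53361 = 0. So γ is a root of x^4 - 522x^2 + 53361. This polynomial is irreducible over Q: it has no rational root (each ±√15 ± √246 is irrational), and any factorization into two quadratics over Q would force √(3690) ∈ Q (pairing opposite roots) or √15, √246 ∈ Q (other pairings), all impossible. Hence [Q(γ):Q] = 4 = [Q(√15, √246):Q], so Q(γ) = Q(√15, √246).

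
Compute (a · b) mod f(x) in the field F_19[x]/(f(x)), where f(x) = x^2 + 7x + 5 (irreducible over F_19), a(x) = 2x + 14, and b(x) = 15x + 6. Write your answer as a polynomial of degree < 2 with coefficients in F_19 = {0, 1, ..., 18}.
a · b ≡ 12x + 10 (mod f(x))

Multiply in F_19[x]: a(x)·b(x) = (2x + 14)·(15x + 6) = 11x^2 + 13x + 8. This has degree ≥ 2, so divide by f(x) over F_19: 11x^2 + 13x + 8 = (11)·(x^2 + 7x + 5) + (12x + 10). Hence a·b ≡ 12x + 10 (mod f). (F_19[x]/(f) is a field with 19^2 = 361 elements since f is irreducible of degree 2.)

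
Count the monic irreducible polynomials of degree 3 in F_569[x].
There are 61406480 monic irreducible polynomials of degree 3 over F_569

Each element of F_{569^3} that lies in no proper subfield is a root of exactly one monic irreducible of degree 3 over F_569, and each such polynomial has 3 distinct roots in F_{569^3}. By Möbius inversion the count is N_569(3) = (1/3) Σ_{d|3} μ(3/d) · 569^d = (1/3)(μ(3)·569^1 + μ(1)·569^3) = 184219440/3 = 61406480.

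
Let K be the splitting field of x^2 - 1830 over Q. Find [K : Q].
[K : Q] = 2

f(x) = x^2 - 1830 factors as (x - √1830)(x + √1830). The splitting field is K = Q(√1830). Since 1830 is squarefree and > 1, it is not a perfect square, so x^2 - 1830 is irreducible over Q and [Q(√1830) : Q] = 2. Hence [K : Q] = 2.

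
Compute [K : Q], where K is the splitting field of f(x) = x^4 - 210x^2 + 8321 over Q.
[K : Q] = 4

Solving the quadratic in x^2: x^2 = (210 ± √(210^2 - 4·8321))/2 = (210 ± √10816)/2 = (210 ± 104)/2, giving x^2 = 53 or x^2 = 157. So f(x) = (x^2 - 53)(x^2 - 157) and the roots of f are ±√53, ±√157. Hence the splitting field is K = Q(√53, √157). Since 53 and 157 are distinct squarefree integers > 1, their product 8321 is not a perfect square, so √157 ∉ Q(√53). By the tower law [K:Q] = [Q(√53,√157):Q(√53)] · [Q(√53):Q] = 2 · 2 = 4.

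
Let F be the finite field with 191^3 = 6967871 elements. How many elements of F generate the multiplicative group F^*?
There are φ(6967870) = 2021760 primitive elements

F_q^* is cyclic of order q - 1 = 6967870. A cyclic group of order m has exactly φ(m) generators. Here m = 6967870 = 2 · 5 · 7 · 13^2 · 19 · 31, so the number of primitive elements is φ(6967870) = 2021760.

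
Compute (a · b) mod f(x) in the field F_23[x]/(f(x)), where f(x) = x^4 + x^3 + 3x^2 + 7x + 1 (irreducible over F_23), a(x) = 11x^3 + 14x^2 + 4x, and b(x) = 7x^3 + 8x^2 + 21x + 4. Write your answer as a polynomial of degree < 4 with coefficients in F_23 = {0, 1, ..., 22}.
a · b ≡ 2x^3 + 12x^2 + 12x + 15 (mod f(x))

Multiply in F_23[x]: a(x)·b(x) = (11x^3 + 14x^2 + 4x)·(7x^3 + 8x^2 + 21x + 4) = 8x^6 + 2x^5 + 3x^4 + 2x^3 + 2x^2 + 16x. This has degree ≥ 4, so divide by f(x) over F_23: 8x^6 + 2x^5 + 3x^4 + 2x^3 + 2x^2 + 16x = (8x^2 + 17x + 8)·(x^4 + x^3 + 3x^2 + 7x + 1) + (2x^3 + 12x^2 + 12x + 15). Hence a·b ≡ 2x^3 + 12x^2 + 12x + 15 (mod f). (F_23[x]/(f) is a field with 23^4 = 279841 elements since f is irreducible of degree 4.)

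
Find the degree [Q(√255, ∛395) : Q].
[Q(√255, ∛395) : Q] = 6

Let L = Q(√255, ∛395). Since Q(√255) ⊂ L and [Q(√255):Q] = 2, the tower law gives 2 | [L:Q]. Likewise Q(∛395) ⊂ L with [Q(∛395):Q] = 3 (because 395 is not a perfect cube), so 3 | [L:Q]. As gcd(2,3) = 1, [L:Q] is divisible by 6. Conversely L is generated over Q by √255 and ∛395, so [L:Q] ≤ 2·3 = 6. Therefore [Q(√255, ∛395) : Q] = 6.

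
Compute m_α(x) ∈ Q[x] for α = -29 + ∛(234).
m_α(x) = x^3 + 87x^2 + 2523x + 24155

Set β = α + 29 = ∛(234), so β^3 = 234. Then (α + 29)^3 - 234 = 0, i.e. α is a root of g(x) = (x + 29)^3 - 234 = x^3 + 87x^2 + 2523x + 24155. Since g(x) = h(x + 29) where h(x) = x^3 - 234, and h is irreducible over Q (because 234 is not a perfect cube, so h has no rational root, and a monic cubic with no rational root is irreducible), g is also irreducible (irreducibility is preserved under the substitution x → x + 29). Hence m_α(x) = x^3 + 87x^2 + 2523x + 24155.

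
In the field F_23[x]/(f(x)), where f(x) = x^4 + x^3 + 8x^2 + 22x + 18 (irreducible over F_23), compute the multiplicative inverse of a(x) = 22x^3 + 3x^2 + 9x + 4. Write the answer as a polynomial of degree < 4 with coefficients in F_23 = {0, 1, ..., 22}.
a(x)^(-1) ≡ 7x^3 + 7x^2 + x + 8 (mod f(x))

Since f is irreducible over F_23, F_23[x]/(f) is a field and a(x) ≠ 0 has an inverse. Apply the extended Euclidean algorithm to f(x) and a(x) in F_23[x]: f(x) = (22x + 19)·a(x) + (6x^2 + 16x + 11);  a(x) = (19x + 15)·(6x^2 + 16x + 11) + (20x);  (6x^2 + 16x + 11) = (21x + 10)·(20x) + (11). The last nonzero remainder is the constant 11 = gcd(f, a) in F_23. Back-substituting through the division chain expresses 11 = s(x)·a(x) + t(x)·f(x) with s(x) ≡ 8x^3 + 8x^2 + 11x + 19 (mod f), so (8x^3 + 8x^2 + 11x + 19)·a(x) ≡ 11 (mod f). Multiplying by 11^(-1) ≡ 21 in F_23 gives a(x)^(-1) ≡ 21·(8x^3 + 8x^2 + 11x + 19) ≡ 7x^3 + 7x^2 + x + 8 (mod f). Check: (22x^3 + 3x^2 + 9x + 4)·(7x^3 + 7x^2 + x + 8) = 16x^6 + 14x^5 + 14x^4 + 17x^3 + 15x^2 + 7x + 9 ≡ 1 (mod x^4 + x^3 + 8x^2 + 22x + 18).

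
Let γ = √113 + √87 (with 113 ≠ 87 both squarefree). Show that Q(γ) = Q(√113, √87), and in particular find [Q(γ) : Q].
[Q(γ) : Q] = 4 (equivalently, Q(γ) = Q(√113, √87))

Obviously Q(γ) ⊆ Q(√113, √87), and [Q(√113, √87):Q] = 4 (since 113, 87 are distinct squarefree integers > 1 with 9831 not a perfect square). To show equality we compute the minimal polynomial of γ. From γ = √113 + √87: γ^2 = 113 + 2√(9831) + 87 = 200 + 2√(9831), so γ^2 - 200 = 2√(9831); squaring, (γ^2 - 200)^2 = 4·9831, i.e. γ^4 - 400γ^2 + 40000 - 39324 = 0, i.e. γ^4 - 400γ^2 + 676 = 0. So γ is a root of x^4 - 400x^2 + 676. This polynomial is irreducible over Q: it has no rational root (each ±√113 ± √87 is irrational), and any factorization into two quadratics over Q would force √(9831) ∈ Q (pairing opposite roots) or √113, √87 ∈ Q (other pairings), all impossible. Hence [Q(γ):Q] = 4 = [Q(√113, √87):Q], so Q(γ) = Q(√113, √87).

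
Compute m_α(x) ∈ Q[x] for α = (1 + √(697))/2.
m_α(x) = x^2 - x - 174

From 2α - 1 = √(697), squaring gives (2α - 1)^2 = 697, i.e. 4α^2 - 4α + 1 = 697, so α^2 - α + (1 - 697)/4 = 0. Since 697 ≡ 1 (mod 4), (1 - 697)/4 = -174 ∈ Z. The polynomial x^2 - x - 174 has discriminant 1 - 4·(-174) = 697, which is not a perfect square in Q (d = 697 is squarefree and ≠ 1), so x^2 - x - 174 is irreducible over Q. It is the minimal polynomial of α.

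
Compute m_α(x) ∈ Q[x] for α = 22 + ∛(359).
m_α(x) = x^3 - 66x^2 + 1452x - 11007

Set β = α - 22 = ∛(359), so β^3 = 359. Then (α - 22)^3 - 359 = 0, i.e. α is a root of g(x) = (x - 22)^3 - 359 = x^3 - 66x^2 + 1452x - 11007. Since g(x) = h(x - 22) where h(x) = x^3 - 359, and h is irreducible over Q (because 359 is not a perfect cube, so h has no rational root, and a monic cubic with no rational root is irreducible), g is also irreducible (irreducibility is preserved under the substitution x → x - 22). Hence m_α(x) = x^3 - 66x^2 + 1452x - 11007.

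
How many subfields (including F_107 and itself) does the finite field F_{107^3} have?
F_{107^3} has 2 subfields

The subfields of F_{p^n} are exactly the fields F_{p^d} for d | n (each is the fixed field of the unique index-d subgroup of Gal(F_{p^n}/F_p) ≅ Z/nZ). The divisors of n = 3 are {1, 3}, giving 2 subfields: F_{107^1}, F_{107^3}.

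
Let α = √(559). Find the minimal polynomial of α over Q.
m_α(x) = x^2 - 559

α satisfies α^2 - 559 = 0, so x^2 - 559 annihilates α. Since d = 559 is squarefree and ≠ 1, it is not a perfect square in Q, so x^2 - 559 has no rational root and is therefore irreducible over Q (a degree-2 polynomial over a field is irreducible iff it has no root). Hence m_α(x) = x^2 - 559.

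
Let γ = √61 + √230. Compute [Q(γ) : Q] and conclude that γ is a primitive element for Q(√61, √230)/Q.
[Q(γ) : Q] = 4 (equivalently, Q(γ) = Q(√61, √230))

Obviously Q(γ) ⊆ Q(√61, √230), and [Q(√61, √230):Q] = 4 (since 61, 230 are distinct squarefree integers > 1 with 14030 not a perfect square). To show equality we compute the minimal polynomial of γ. From γ = √61 + √230: γ^2 = 61 + 2√(14030) + 230 = 291 + 2√(14030), so γ^2 - 291 = 2√(14030); squaring, (γ^2 - 291)^2 = 4·14030, i.e. γ^4 - 582γ^2 + 84681 - 56120 = 0, i.e. γ^4 - 582γ^2 + 28561 = 0. So γ is a root of x^4 - 582x^2 + 28561. This polynomial is irreducible over Q: it has no rational root (each ±√61 ± √230 is irrational), and any factorization into two quadratics over Q would force √(14030) ∈ Q (pairing opposite roots) or √61, √230 ∈ Q (other pairings), all impossible. Hence [Q(γ):Q] = 4 = [Q(√61, √230):Q], so Q(γ) = Q(√61, √230).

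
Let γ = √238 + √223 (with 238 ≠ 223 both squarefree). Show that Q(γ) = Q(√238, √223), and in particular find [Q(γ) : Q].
[Q(γ) : Q] = 4 (equivalently, Q(γ) = Q(√238, √223))

Obviously Q(γ) ⊆ Q(√238, √223), and [Q(√238, √223):Q] = 4 (since 238, 223 are distinct squarefree integers > 1 with 53074 not a perfect square). To show equality we compute the minimal polynomial of γ. From γ = √238 + √223: γ^2 = 238 + 2√(53074) + 223 = 461 + 2√(53074), so γ^2 - 461 = 2√(53074); squaring, (γ^2 - 461)^2 = 4·53074, i.e. γ^4 - 922γ^2 + 212521 - 212296 = 0, i.e. γ^4 - 922γ^2 + 225 = 0. So γ is a root of x^4 - 922x^2 + 225. This polynomial is irreducible over Q: it has no rational root (each ±√238 ± √223 is irrational), and any factorization into two quadratics over Q would force √(53074) ∈ Q (pairing opposite roots) or √238, √223 ∈ Q (other pairings), all impossible. Hence [Q(γ):Q] = 4 = [Q(√238, √223):Q], so Q(γ) = Q(√238, √223).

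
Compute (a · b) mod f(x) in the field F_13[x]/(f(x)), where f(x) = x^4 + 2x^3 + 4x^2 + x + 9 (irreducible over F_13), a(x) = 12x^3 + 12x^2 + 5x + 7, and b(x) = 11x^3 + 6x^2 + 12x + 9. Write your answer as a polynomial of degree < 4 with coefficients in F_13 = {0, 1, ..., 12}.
a · b ≡ 7x^2 + 9 (mod f(x))

Multiply in F_13[x]: a(x)·b(x) = (12x^3 + 12x^2 + 5x + 7)·(11x^3 + 6x^2 + 12x + 9) = 2x^6 + 9x^5 + 11x^4 + 8x^3 + 2x^2 + 12x + 11. This has degree ≥ 4, so divide by f(x) over F_13: 2x^6 + 9x^5 + 11x^4 + 8x^3 + 2x^2 + 12x + 11 = (2x^2 + 5x + 6)·(x^4 + 2x^3 + 4x^2 + x + 9) + (7x^2 + 9). Hence a·b ≡ 7x^2 + 9 (mod f). (F_13[x]/(f) is a field with 13^4 = 28561 elements since f is irreducible of degree 4.)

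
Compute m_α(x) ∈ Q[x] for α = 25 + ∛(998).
m_α(x) = x^3 - 75x^2 + 1875x - 16623

Set β = α - 25 = ∛(998), so β^3 = 998. Then (α - 25)^3 - 998 = 0, i.e. α is a root of g(x) = (x - 25)^3 - 998 = x^3 - 75x^2 + 1875x - 16623. Since g(x) = h(x - 25) where h(x) = x^3 - 998, and h is irreducible over Q (because 998 is not a perfect cube, so h has no rational root, and a monic cubic with no rational root is irreducible), g is also irreducible (irreducibility is preserved under the substitution x → x - 25). Hence m_α(x) = x^3 - 75x^2 + 1875x - 16623.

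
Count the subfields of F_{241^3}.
F_{241^3} has 2 subfields

The subfields of F_{p^n} are exactly the fields F_{p^d} for d | n (each is the fixed field of the unique index-d subgroup of Gal(F_{p^n}/F_p) ≅ Z/nZ). The divisors of n = 3 are {1, 3}, giving 2 subfields: F_{241^1}, F_{241^3}.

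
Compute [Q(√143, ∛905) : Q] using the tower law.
[Q(√143, ∛905) : Q] = 6

Let L = Q(√143, ∛905). Since Q(√143) ⊂ L and [Q(√143):Q] = 2, the tower law gives 2 | [L:Q]. Likewise Q(∛905) ⊂ L with [Q(∛905):Q] = 3 (because 905 is not a perfect cube), so 3 | [L:Q]. As gcd(2,3) = 1, [L:Q] is divisible by 6. Conversely L is generated over Q by √143 and ∛905, so [L:Q] ≤ 2·3 = 6. Therefore [Q(√143, ∛905) : Q] = 6.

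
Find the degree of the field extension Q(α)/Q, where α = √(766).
[Q(α):Q] = 2

[Q(α):Q] equals the degree of the minimal polynomial of α. Here α^2 = 766 and x^2 - 766 is irreducible (d = 766 is squarefree, ≠ 1, hence not a square), so deg(m_α) = 2. Thus [Q(α):Q] = 2.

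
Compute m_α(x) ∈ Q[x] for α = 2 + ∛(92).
m_α(x) = x^3 - 6x^2 + 12x - 100

Set β = α - 2 = ∛(92), so β^3 = 92. Then (α - 2)^3 - 92 = 0, i.e. α is a root of g(x) = (x - 2)^3 - 92 = x^3 - 6x^2 + 12x - 100. Since g(x) = h(x - 2) where h(x) = x^3 - 92, and h is irreducible over Q (because 92 is not a perfect cube, so h has no rational root, and a monic cubic with no rational root is irreducible), g is also irreducible (irreducibility is preserved under the substitution x → x - 2). Hence m_α(x) = x^3 - 6x^2 + 12x - 100.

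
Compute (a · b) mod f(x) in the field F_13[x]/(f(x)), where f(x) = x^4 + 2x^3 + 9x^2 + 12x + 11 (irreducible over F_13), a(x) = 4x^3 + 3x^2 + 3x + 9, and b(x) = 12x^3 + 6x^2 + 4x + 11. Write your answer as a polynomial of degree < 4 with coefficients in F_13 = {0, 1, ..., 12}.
a · b ≡ 3x^3 + 6x (mod f(x))

Multiply in F_13[x]: a(x)·b(x) = (4x^3 + 3x^2 + 3x + 9)·(12x^3 + 6x^2 + 4x + 11) = 9x^6 + 8x^5 + 5x^4 + 8x^2 + 4x + 8. This has degree ≥ 4, so divide by f(x) over F_13: 9x^6 + 8x^5 + 5x^4 + 8x^2 + 4x + 8 = (9x^2 + 3x + 9)·(x^4 + 2x^3 + 9x^2 + 12x + 11) + (3x^3 + 6x). Hence a·b ≡ 3x^3 + 6x (mod f). (F_13[x]/(f) is a field with 13^4 = 28561 elements since f is irreducible of degree 4.)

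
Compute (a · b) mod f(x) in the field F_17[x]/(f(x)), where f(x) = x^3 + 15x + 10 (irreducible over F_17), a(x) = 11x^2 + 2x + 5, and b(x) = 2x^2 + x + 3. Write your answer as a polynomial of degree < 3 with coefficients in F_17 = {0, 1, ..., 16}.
a · b ≡ 4x^2 + 8x + 1 (mod f(x))

Multiply in F_17[x]: a(x)·b(x) = (11x^2 + 2x + 5)·(2x^2 + x + 3) = 5x^4 + 15x^3 + 11x^2 + 11x + 15. This has degree ≥ 3, so divide by f(x) over F_17: 5x^4 + 15x^3 + 11x^2 + 11x + 15 = (5x + 15)·(x^3 + 15x + 10) + (4x^2 + 8x + 1). Hence a·b ≡ 4x^2 + 8x + 1 (mod f). (F_17[x]/(f) is a field with 17^3 = 4913 elements since f is irreducible of degree 3.)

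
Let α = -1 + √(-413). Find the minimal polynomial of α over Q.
m_α(x) = x^2 + 2x + 414

From α + 1 = √(-413), squaring gives (α + 1)^2 = -413, i.e. α^2 + 2α + 1 = -413, so α^2 + 2α + 414 = 0. The discriminant of x^2 + 2x + 414 is (2)^2 - 4·(414) = 4 - 1656 = -1652, and 4·(-413) is not a perfect square in Q since -413 is squarefree and ≠ 1. Hence x^2 + 2x + 414 is irreducible over Q and is the minimal polynomial of α.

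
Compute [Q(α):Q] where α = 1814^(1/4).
[Q(α):Q] = 4

α is a root of x^4 - 1814. By Eisenstein's criterion at the prime p = 2 (which divides the constant term 1814 but p^2 = 4 does not, since 1814 is squarefree), x^4 - 1814 is irreducible over Q. Hence [Q(α):Q] = 4.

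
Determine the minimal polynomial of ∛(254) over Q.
m_α(x) = x^3 - 254

α satisfies α^3 = 254, so x^3 - 254 annihilates α. By the rational root test, a rational root p/q (in lowest terms) of x^3 - 254 would satisfy p^3 = 254 q^3, forcing q = 1 and p^3 = 254; but 254 is not a perfect cube, contradiction. A monic cubic over Q with no rational root is irreducible (any nontrivial factorization would include a linear factor). Hence x^3 - 254 is the minimal polynomial of α, and in particular [Q(α):Q] = 3.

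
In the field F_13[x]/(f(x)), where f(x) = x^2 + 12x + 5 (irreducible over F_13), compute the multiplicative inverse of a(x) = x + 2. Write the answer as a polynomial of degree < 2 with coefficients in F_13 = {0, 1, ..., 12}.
a(x)^(-1) ≡ 7x + 5 (mod f(x))

Since f is irreducible over F_13, F_13[x]/(f) is a field and a(x) ≠ 0 has an inverse. Apply the extended Euclidean algorithm to f(x) and a(x) in F_13[x]: f(x) = (x + 10)·a(x) + (11). The last nonzero remainder is the constant 11 = gcd(f, a) in F_13. Back-substituting through the division chain expresses 11 = s(x)·a(x) + t(x)·f(x) with s(x) ≡ 12x + 3 (mod f), so (12x + 3)·a(x) ≡ 11 (mod f). Multiplying by 11^(-1) ≡ 6 in F_13 gives a(x)^(-1) ≡ 6·(12x + 3) ≡ 7x + 5 (mod f). Check: (x + 2)·(7x + 5) = 7x^2 + 6x + 10 ≡ 1 (mod x^2 + 12x + 5).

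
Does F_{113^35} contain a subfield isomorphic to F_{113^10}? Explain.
No: F_{113^10} is not a subfield of F_{113^35}

F_{p^m} embeds in F_{p^n} iff m | n. Here 10 ∤ 35 (since 35 = 3·10 + 5 with remainder 5 ≠ 0), so F_{113^10} is not a subfield of F_{113^35}. Equivalently: if it were, the tower law would give 10 = [F_{113^10}:F_113] dividing [F_{113^35}:F_113] = 35, contradiction.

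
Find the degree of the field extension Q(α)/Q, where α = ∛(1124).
[Q(α):Q] = 3

The minimal polynomial of α is x^3 - 1124, irreducible over Q since 1124 is not a perfect cube (so x^3 - 1124 has no rational root). Hence [Q(α):Q] = deg(m_α) = 3.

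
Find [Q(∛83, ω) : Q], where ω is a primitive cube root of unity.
[Q(∛83, ω) : Q] = 6

[Q(∛83):Q] = 3 (min poly x^3 - 83, irreducible since 83 is not a perfect cube). [Q(ω):Q] = 2 (min poly x^2 + x + 1). Since Q(∛83) ⊂ R and ω ∉ R, we have ω ∉ Q(∛83), so x^2 + x + 1 remains irreducible over Q(∛83) and [Q(∛83, ω) : Q(∛83)] = 2. By the tower law, [Q(∛83, ω) : Q] = 3 · 2 = 6. (In fact Q(∛83, ω) is the splitting field of x^3 - 83 over Q.)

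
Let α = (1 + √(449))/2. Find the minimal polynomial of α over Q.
m_α(x) = x^2 - x - 112

From 2α - 1 = √(449), squaring gives (2α - 1)^2 = 449, i.e. 4α^2 - 4α + 1 = 449, so α^2 - α + (1 - 449)/4 = 0. Since 449 ≡ 1 (mod 4), (1 - 449)/4 = -112 ∈ Z. The polynomial x^2 - x - 112 has discriminant 1 - 4·(-112) = 449, which is not a perfect square in Q (d = 449 is squarefree and ≠ 1), so x^2 - x - 112 is irreducible over Q. It is the minimal polynomial of α.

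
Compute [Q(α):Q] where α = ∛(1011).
[Q(α):Q] = 3

The minimal polynomial of α is x^3 - 1011, irreducible over Q since 1011 is not a perfect cube (so x^3 - 1011 has no rational root). Hence [Q(α):Q] = deg(m_α) = 3.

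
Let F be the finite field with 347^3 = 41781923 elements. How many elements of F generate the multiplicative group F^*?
There are φ(41781922) = 16421184 primitive elements

F_q^* is cyclic of order q - 1 = 41781922. A cyclic group of order m has exactly φ(m) generators. Here m = 41781922 = 2 · 7 · 13 · 173 · 1327, so the number of primitive elements is φ(41781922) = 16421184.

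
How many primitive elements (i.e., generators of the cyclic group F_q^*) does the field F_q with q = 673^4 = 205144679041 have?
There are φ(205144679040) = 46750040064 primitive elements

F_q^* is cyclic of order q - 1 = 205144679040. A cyclic group of order m has exactly φ(m) generators. Here m = 205144679040 = 2^7 · 3 · 5 · 7 · 337 · 45293, so the number of primitive elements is φ(205144679040) = 46750040064.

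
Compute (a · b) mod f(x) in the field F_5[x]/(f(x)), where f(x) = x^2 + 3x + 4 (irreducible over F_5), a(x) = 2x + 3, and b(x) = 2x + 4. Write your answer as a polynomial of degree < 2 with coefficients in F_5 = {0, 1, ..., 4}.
a · b ≡ 2x + 1 (mod f(x))

Multiply in F_5[x]: a(x)·b(x) = (2x + 3)·(2x + 4) = 4x^2 + 4x + 2. This has degree ≥ 2, so divide by f(x) over F_5: 4x^2 + 4x + 2 = (4)·(x^2 + 3x + 4) + (2x + 1). Hence a·b ≡ 2x + 1 (mod f). (F_5[x]/(f) is a field with 5^2 = 25 elements since f is irreducible of degree 2.)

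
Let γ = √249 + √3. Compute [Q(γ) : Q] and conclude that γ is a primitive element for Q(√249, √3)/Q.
[Q(γ) : Q] = 4 (equivalently, Q(γ) = Q(√249, √3))

Obviously Q(γ) ⊆ Q(√249, √3), and [Q(√249, √3):Q] = 4 (since 249, 3 are distinct squarefree integers > 1 with 747 not a perfect square). To show equality we compute the minimal polynomial of γ. From γ = √249 + √3: γ^2 = 249 + 2√(747) + 3 = 252 + 2√(747), so γ^2 - 252 = 2√(747); squaring, (γ^2 - 252)^2 = 4·747, i.e. γ^4 - 504γ^2 + 63504 - 2988 = 0, i.e. γ^4 - 504γ^2 + 60516 = 0. So γ is a root of x^4 - 504x^2 + 60516. This polynomial is irreducible over Q: it has no rational root (each ±√249 ± √3 is irrational), and any factorization into two quadratics over Q would force √(747) ∈ Q (pairing opposite roots) or √249, √3 ∈ Q (other pairings), all impossible. Hence [Q(γ):Q] = 4 = [Q(√249, √3):Q], so Q(γ) = Q(√249, √3).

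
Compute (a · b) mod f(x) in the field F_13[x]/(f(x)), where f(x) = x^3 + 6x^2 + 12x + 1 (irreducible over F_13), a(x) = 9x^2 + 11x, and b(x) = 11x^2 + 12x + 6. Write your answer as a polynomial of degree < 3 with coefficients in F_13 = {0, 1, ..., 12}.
a · b ≡ 5x^2 + 5x + 1 (mod f(x))

Multiply in F_13[x]: a(x)·b(x) = (9x^2 + 11x)·(11x^2 + 12x + 6) = 8x^4 + 8x^3 + 4x^2 + x. This has degree ≥ 3, so divide by f(x) over F_13: 8x^4 + 8x^3 + 4x^2 + x = (8x + 12)·(x^3 + 6x^2 + 12x + 1) + (5x^2 + 5x + 1). Hence a·b ≡ 5x^2 + 5x + 1 (mod f). (F_13[x]/(f) is a field with 13^3 = 2197 elements since f is irreducible of degree 3.)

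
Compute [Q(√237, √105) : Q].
[Q(√237, √105) : Q] = 4

[Q(√237):Q] = 2 (min poly x^2 - 237, irreducible since 237 is squarefree > 1). For the top step, suppose √105 ∈ Q(√237), say √105 = c + d√237 with c, d ∈ Q. Squaring: 105 = c^2 + 237d^2 + 2cd√237. Since √237 ∉ Q this forces 2cd = 0. If d = 0 then √105 = c ∈ Q, contradicting 105 squarefree > 1. If c = 0 then 105 = 237d^2, so 237·105 = (237d)^2 is a perfect square in Q — but 237·105 = 24885 is not a perfect square (since 237 and 105 are distinct squarefree integers). Contradiction. Hence √105 ∉ Q(√237), so x^2 - 105 stays irreducible over Q(√237) and [Q(√237, √105) : Q(√237)] = 2. By the tower law, [Q(√237, √105) : Q] = 2 · 2 = 4.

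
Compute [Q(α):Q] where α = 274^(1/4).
[Q(α):Q] = 4

α is a root of x^4 - 274. By Eisenstein's criterion at the prime p = 2 (which divides the constant term 274 but p^2 = 4 does not, since 274 is squarefree), x^4 - 274 is irreducible over Q. Hence [Q(α):Q] = 4.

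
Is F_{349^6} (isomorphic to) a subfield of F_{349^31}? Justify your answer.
No: F_{349^6} is not a subfield of F_{349^31}

F_{p^m} embeds in F_{p^n} iff m | n. Here 6 ∤ 31 (since 31 = 5·6 + 1 with remainder 1 ≠ 0), so F_{349^6} is not a subfield of F_{349^31}. Equivalently: if it were, the tower law would give 6 = [F_{349^6}:F_349] dividing [F_{349^31}:F_349] = 31, contradiction.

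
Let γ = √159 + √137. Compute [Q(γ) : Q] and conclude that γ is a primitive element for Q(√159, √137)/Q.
[Q(γ) : Q] = 4 (equivalently, Q(γ) = Q(√159, √137))

Obviously Q(γ) ⊆ Q(√159, √137), and [Q(√159, √137):Q] = 4 (since 159, 137 are distinct squarefree integers > 1 with 21783 not a perfect square). To show equality we compute the minimal polynomial of γ. From γ = √159 + √137: γ^2 = 159 + 2√(21783) + 137 = 296 + 2√(21783), so γ^2 - 296 = 2√(21783); squaring, (γ^2 - 296)^2 = 4·21783, i.e. γ^4 - 592γ^2 + 87616 - 87132 = 0, i.e. γ^4 - 592γ^2 + 484 = 0. So γ is a root of x^4 - 592x^2 + 484. This polynomial is irreducible over Q: it has no rational root (each ±√159 ± √137 is irrational), and any factorization into two quadratics over Q would force √(21783) ∈ Q (pairing opposite roots) or √159, √137 ∈ Q (other pairings), all impossible. Hence [Q(γ):Q] = 4 = [Q(√159, √137):Q], so Q(γ) = Q(√159, √137).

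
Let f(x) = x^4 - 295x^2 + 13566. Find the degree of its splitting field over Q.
[K : Q] = 4

Solving the quadratic in x^2: x^2 = (295 ± √(295^2 - 4·13566))/2 = (295 ± √32761)/2 = (295 ± 181)/2, giving x^2 = 238 or x^2 = 57. So f(x) = (x^2 - 238)(x^2 - 57) and the roots of f are ±√238, ±√57. Hence the splitting field is K = Q(√238, √57). Since 238 and 57 are distinct squarefree integers > 1, their product 13566 is not a perfect square, so √57 ∉ Q(√238). By the tower law [K:Q] = [Q(√238,√57):Q(√238)] · [Q(√238):Q] = 2 · 2 = 4.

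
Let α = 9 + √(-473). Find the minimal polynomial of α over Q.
m_α(x) = x^2 - 18x + 554

From α - 9 = √(-473), squaring gives (α - 9)^2 = -473, i.e. α^2 - 18α + 81 = -473, so α^2 - 18α + 554 = 0. The discriminant of x^2 - 18x + 554 is (-18)^2 - 4·(554) = 324 - 2216 = -1892, and 4·(-473) is not a perfect square in Q since -473 is squarefree and ≠ 1. Hence x^2 - 18x + 554 is irreducible over Q and is the minimal polynomial of α.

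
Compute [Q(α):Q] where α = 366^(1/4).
[Q(α):Q] = 4

α is a root of x^4 - 366. By Eisenstein's criterion at the prime p = 2 (which divides the constant term 366 but p^2 = 4 does not, since 366 is squarefree), x^4 - 366 is irreducible over Q. Hence [Q(α):Q] = 4.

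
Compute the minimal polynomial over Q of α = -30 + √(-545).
m_α(x) = x^2 + 60x + 1445

From α + 30 = √(-545), squaring gives (α + 30)^2 = -545, i.e. α^2 + 60α + 900 = -545, so α^2 + 60α + 1445 = 0. The discriminant of x^2 + 60x + 1445 is (60)^2 - 4·(1445) = 3600 - 5780 = -2180, and 4·(-545) is not a perfect square in Q since -545 is squarefree and ≠ 1. Hence x^2 + 60x + 1445 is irreducible over Q and is the minimal polynomial of α.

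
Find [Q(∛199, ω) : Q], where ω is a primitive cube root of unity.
[Q(∛199, ω) : Q] = 6

[Q(∛199):Q] = 3 (min poly x^3 - 199, irreducible since 199 is not a perfect cube). [Q(ω):Q] = 2 (min poly x^2 + x + 1). Since Q(∛199) ⊂ R and ω ∉ R, we have ω ∉ Q(∛199), so x^2 + x + 1 remains irreducible over Q(∛199) and [Q(∛199, ω) : Q(∛199)] = 2. By the tower law, [Q(∛199, ω) : Q] = 3 · 2 = 6. (In fact Q(∛199, ω) is the splitting field of x^3 - 199 over Q.)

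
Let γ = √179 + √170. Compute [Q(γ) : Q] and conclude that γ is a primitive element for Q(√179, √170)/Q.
[Q(γ) : Q] = 4 (equivalently, Q(γ) = Q(√179, √170))

Obviously Q(γ) ⊆ Q(√179, √170), and [Q(√179, √170):Q] = 4 (since 179, 170 are distinct squarefree integers > 1 with 30430 not a perfect square). To show equality we compute the minimal polynomial of γ. From γ = √179 + √170: γ^2 = 179 + 2√(30430) + 170 = 349 + 2√(30430), so γ^2 - 349 = 2√(30430); squaring, (γ^2 - 349)^2 = 4·30430, i.e. γ^4 - 698γ^2 + 121801 - 121720 = 0, i.e. γ^4 - 698γ^2 + 81 = 0. So γ is a root of x^4 - 698x^2 + 81. This polynomial is irreducible over Q: it has no rational root (each ±√179 ± √170 is irrational), and any factorization into two quadratics over Q would force √(30430) ∈ Q (pairing opposite roots) or √179, √170 ∈ Q (other pairings), all impossible. Hence [Q(γ):Q] = 4 = [Q(√179, √170):Q], so Q(γ) = Q(√179, √170).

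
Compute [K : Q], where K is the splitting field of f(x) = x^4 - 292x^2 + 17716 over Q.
[K : Q] = 4

Solving the quadratic in x^2: x^2 = (292 ± √(292^2 - 4·17716))/2 = (292 ± √14400)/2 = (292 ± 120)/2, giving x^2 = 206 or x^2 = 86. So f(x) = (x^2 - 206)(x^2 - 86) and the roots of f are ±√206, ±√86. Hence the splitting field is K = Q(√206, √86). Since 206 and 86 are distinct squarefree integers > 1, their product 17716 is not a perfect square, so √86 ∉ Q(√206). By the tower law [K:Q] = [Q(√206,√86):Q(√206)] · [Q(√206):Q] = 2 · 2 = 4.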